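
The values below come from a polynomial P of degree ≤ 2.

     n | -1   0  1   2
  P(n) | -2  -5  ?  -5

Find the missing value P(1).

-6

The 3 known points determine the degree-2 polynomial uniquely.
Write P(n) = an^2 + bn + c. Substituting each data point gives a linear system:
  a - b + c = -2
  c = -5
  4a + 2b + c = -5
Solving the system yields a = 1, b = -2, c = -5.
So P(n) = n² - 2n - 5.
Then P(1) = -6.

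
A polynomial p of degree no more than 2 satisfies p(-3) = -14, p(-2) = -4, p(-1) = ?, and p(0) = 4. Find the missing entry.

The 3 known points determine the degree-2 polynomial uniquely.
Write p(n) = an^2 + bn + c. Substituting each data point gives a linear system:
  9a - 3b + c = -14
  4a - 2b + c = -4
  c = 4
Solving the system yields a = -2, b = 0, c = 4.
So p(n) = -2n² + 4.
Then p(-1) = 2.

2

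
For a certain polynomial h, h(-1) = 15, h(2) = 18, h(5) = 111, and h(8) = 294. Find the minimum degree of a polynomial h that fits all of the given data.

Forward differences of the values at n = -1, 2, 5, 8:
  h  : 15  18  111  294
  Δ  : 3  93  183
  Δ^2: 90  90
  Δ^3: 0
The second differences are constant (90) and nonzero, while all higher differences vanish, so the minimal degree is 2.

2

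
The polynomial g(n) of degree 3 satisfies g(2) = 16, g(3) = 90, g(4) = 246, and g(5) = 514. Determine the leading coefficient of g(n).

Write g(n) = an^3 + bn^2 + cn + d. Substituting each data point gives a linear system:
  8a + 4b + 2c + d = 16
  27a + 9b + 3c + d = 90
  64a + 16b + 4c + d = 246
  125a + 25b + 5c + d = 514
Solving the system yields a = 5, b = -4, c = -1, d = -6.
So g(n) = 5n³ - 4n² - n - 6.
The leading coefficient is 5.

5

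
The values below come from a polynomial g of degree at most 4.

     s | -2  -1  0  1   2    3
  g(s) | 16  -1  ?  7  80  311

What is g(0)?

-4

On equispaced nodes a degree-4 polynomial has vanishing fifth forward difference, so
  - g(-2) + 5·g(-1) - 10·g(0) + 10·g(1) - 5·g(2) + g(3) = 0.
Substituting the known values and solving for g(0):
  -10·g(0) = 40
  g(0) = -4.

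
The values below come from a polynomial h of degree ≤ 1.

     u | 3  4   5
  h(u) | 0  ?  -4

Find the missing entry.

The 2 known points determine the degree-1 polynomial uniquely.
Write h(u) = au + b. Substituting each data point gives a linear system:
  3a + b = 0
  5a + b = -4
Solving the system yields a = -2, b = 6.
So h(u) = -2u + 6.
Then h(4) = -2.

-2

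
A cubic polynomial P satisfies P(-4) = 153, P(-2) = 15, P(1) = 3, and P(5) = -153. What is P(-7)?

795

Write P(t) = at^3 + bt^2 + ct + d. Substituting each data point gives a linear system:
  -64a + 16b - 4c + d = 153
  -8a + 4b - 2c + d = 15
  a + b + c + d = 3
  125a + 25b + 5c + d = -153
Solving the system yields a = -2, b = 3, c = 5, d = -3.
So P(t) = -2t^3 + 3t^2 + 5t - 3.
Then P(-7) = 795.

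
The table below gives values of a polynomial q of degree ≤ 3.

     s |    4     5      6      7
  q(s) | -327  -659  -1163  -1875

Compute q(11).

Forward differences of the values at s = 4, 5, 6, 7:
  q  : -327  -659  -1163  -1875
  Δ  : -332  -504  -712
  Δ^2: -172  -208
  Δ^3: -36
The third differences are constant, confirming degree 3.
Interpolating (Newton forward form) and evaluating at s = 11 gives q(11) = -7523.

-7523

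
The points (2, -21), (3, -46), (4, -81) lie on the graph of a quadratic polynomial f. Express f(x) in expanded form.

Using the Lagrange interpolation formula with nodes 2, 3, 4:
  L_0(x) = (x - 3)(x - 4) / 2
  L_1(x) = (x - 2)(x - 4) / -1
  L_2(x) = (x - 2)(x - 3) / 2
Then f(x) = -21·L_0(x) - 46·L_1(x) - 81·L_2(x).
Expanding and collecting terms gives f(x) = -5x^2 - 1.
Check: f(3) = -46. ✓

f(x) = -5x^2 - 1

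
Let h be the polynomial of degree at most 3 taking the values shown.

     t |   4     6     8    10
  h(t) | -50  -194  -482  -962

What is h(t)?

h(t) = -t^3 + 4t - 2

Using the Lagrange interpolation formula with nodes 4, 6, 8, 10:
  L_0(t) = (t - 6)(t - 8)(t - 10) / -48
  L_1(t) = (t - 4)(t - 8)(t - 10) / 16
  L_2(t) = (t - 4)(t - 6)(t - 10) / -16
  L_3(t) = (t - 4)(t - 6)(t - 8) / 48
Then h(t) = -50·L_0(t) - 194·L_1(t) - 482·L_2(t) - 962·L_3(t).
Expanding and collecting terms gives h(t) = -t^3 + 4t - 2.
Check: h(10) = -962. ✓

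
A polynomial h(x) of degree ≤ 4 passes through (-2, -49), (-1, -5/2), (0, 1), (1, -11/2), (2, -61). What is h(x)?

h(x) = -3x^4 - (1/2)x^3 - 2x^2 - x + 1

Write h(x) = ax^4 + bx^3 + cx^2 + dx + e. Substituting each data point gives a linear system:
  16a - 8b + 4c - 2d + e = -49
  a - b + c - d + e = -5/2
  e = 1
  a + b + c + d + e = -11/2
  16a + 8b + 4c + 2d + e = -61
Solving the system yields a = -3, b = -1/2, c = -2, d = -1, e = 1.
So h(x) = -3x^4 - (1/2)x^3 - 2x^2 - x + 1.
Check: h(-2) = -49. ✓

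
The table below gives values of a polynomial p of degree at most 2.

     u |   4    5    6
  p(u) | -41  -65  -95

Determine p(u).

p(u) = -3u^2 + 3u - 5

Using the Lagrange interpolation formula with nodes 4, 5, 6:
  L_0(u) = (u - 5)(u - 6) / 2
  L_1(u) = (u - 4)(u - 6) / -1
  L_2(u) = (u - 4)(u - 5) / 2
Then p(u) = -41·L_0(u) - 65·L_1(u) - 95·L_2(u).
Expanding and collecting terms gives p(u) = -3u^2 + 3u - 5.
Check: p(4) = -41. ✓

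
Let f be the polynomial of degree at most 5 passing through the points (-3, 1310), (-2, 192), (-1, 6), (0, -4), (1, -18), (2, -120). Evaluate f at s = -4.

5172

Forward differences of the values at s = -3, -2, -1, 0, 1, 2:
  f  : 1310  192  6  -4  -18  -120
  Δ  : -1118  -186  -10  -14  -102
  Δ^2: 932  176  -4  -88
  Δ^3: -756  -180  -84
  Δ^4: 576  96
  Δ^5: -480
The fifth differences are constant, confirming degree 5.
Interpolating (Newton forward form) and evaluating at s = -4 gives f(-4) = 5172.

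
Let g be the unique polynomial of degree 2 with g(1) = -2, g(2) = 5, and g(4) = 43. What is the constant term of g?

-1

Write g(s) = as^2 + bs + c. Substituting each data point gives a linear system:
  a + b + c = -2
  4a + 2b + c = 5
  16a + 4b + c = 43
Solving the system yields a = 4, b = -5, c = -1.
So g(s) = 4s^2 - 5s - 1.
The constant term is -1.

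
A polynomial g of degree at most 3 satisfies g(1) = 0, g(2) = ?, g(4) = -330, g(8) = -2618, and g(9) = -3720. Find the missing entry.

-38

The 4 known points determine the degree-3 polynomial uniquely.
Write g(s) = as^3 + bs^2 + cs + d. Substituting each data point gives a linear system:
  a + b + c + d = 0
  64a + 16b + 4c + d = -330
  512a + 64b + 8c + d = -2618
  729a + 81b + 9c + d = -3720
Solving the system yields a = -5, b = -1, c = 0, d = 6.
So g(s) = -5s^3 - s^2 + 6.
Then g(2) = -38.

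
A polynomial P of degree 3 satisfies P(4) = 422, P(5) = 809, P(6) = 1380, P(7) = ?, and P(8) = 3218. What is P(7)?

On equispaced nodes a degree-3 polynomial has vanishing fourth forward difference, so
  P(4) - 4·P(5) + 6·P(6) - 4·P(7) + P(8) = 0.
Substituting the known values and solving for P(7):
  -4·P(7) = -8684
  P(7) = 2171.

2171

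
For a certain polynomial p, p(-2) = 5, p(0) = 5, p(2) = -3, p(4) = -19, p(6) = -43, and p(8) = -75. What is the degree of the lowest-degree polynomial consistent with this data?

2

Forward differences of the values at x = -2, 0, 2, 4, 6, 8:
  p  : 5  5  -3  -19  -43  -75
  Δ  : 0  -8  -16  -24  -32
  Δ^2: -8  -8  -8  -8
  Δ^3: 0  0  0
  Δ^4: 0  0
  Δ^5: 0
The second differences are constant (-8) and nonzero, while all higher differences vanish, so the minimal degree is 2.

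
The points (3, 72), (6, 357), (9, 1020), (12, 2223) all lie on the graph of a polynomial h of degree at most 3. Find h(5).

Forward differences of the values at n = 3, 6, 9, 12:
  h  : 72  357  1020  2223
  Δ  : 285  663  1203
  Δ^2: 378  540
  Δ^3: 162
The third differences are constant, confirming degree 3.
Interpolating (Newton forward form) and evaluating at n = 5 gives h(5) = 228.

228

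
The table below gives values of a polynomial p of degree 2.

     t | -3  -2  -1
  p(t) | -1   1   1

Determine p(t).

Write p(t) = at^2 + bt + c. Substituting each data point gives a linear system:
  9a - 3b + c = -1
  4a - 2b + c = 1
  a - b + c = 1
Solving the system yields a = -1, b = -3, c = -1.
So p(t) = -t² - 3t - 1.
Check: p(-2) = 1. ✓

p(t) = -t^2 - 3t - 1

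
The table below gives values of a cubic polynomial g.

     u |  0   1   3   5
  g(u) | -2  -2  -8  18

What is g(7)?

Using the Lagrange interpolation formula with nodes 0, 1, 3, 5:
  L_0(u) = (u - 1)(u - 3)(u - 5) / -15
  L_1(u) = u(u - 3)(u - 5) / 8
  L_2(u) = u(u - 1)(u - 5) / -12
  L_3(u) = u(u - 1)(u - 3) / 40
Then g(u) = -2·L_0(u) - 2·L_1(u) - 8·L_2(u) + 18·L_3(u).
Expanding and collecting terms gives g(u) = u^3 - 5u^2 + 4u - 2.
Evaluating at u = 7: g(7) = 124.

124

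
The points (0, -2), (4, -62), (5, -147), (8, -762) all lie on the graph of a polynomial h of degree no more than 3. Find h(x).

h(x) = -2x^3 + 4x^2 + x - 2

Write h(x) = ax^3 + bx^2 + cx + d. Substituting each data point gives a linear system:
  d = -2
  64a + 16b + 4c + d = -62
  125a + 25b + 5c + d = -147
  512a + 64b + 8c + d = -762
Solving the system yields a = -2, b = 4, c = 1, d = -2.
So h(x) = -2x^3 + 4x^2 + x - 2.
Check: h(4) = -62. ✓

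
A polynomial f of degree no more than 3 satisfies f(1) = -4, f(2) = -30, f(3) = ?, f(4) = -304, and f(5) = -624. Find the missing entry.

The 4 known points determine the degree-3 polynomial uniquely.
Write f(t) = at^3 + bt^2 + ct + d. Substituting each data point gives a linear system:
  a + b + c + d = -4
  8a + 4b + 2c + d = -30
  64a + 16b + 4c + d = -304
  125a + 25b + 5c + d = -624
Solving the system yields a = -6, b = 5, c = 1, d = -4.
So f(t) = -6t^3 + 5t^2 + t - 4.
Then f(3) = -118.

-118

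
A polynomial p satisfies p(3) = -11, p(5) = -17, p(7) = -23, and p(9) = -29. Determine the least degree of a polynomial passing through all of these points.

1

Forward differences of the values at s = 3, 5, 7, 9:
  p  : -11  -17  -23  -29
  Δ  : -6  -6  -6
  Δ^2: 0  0
  Δ^3: 0
The first differences are constant (-6) and nonzero, while all higher differences vanish, so the minimal degree is 1.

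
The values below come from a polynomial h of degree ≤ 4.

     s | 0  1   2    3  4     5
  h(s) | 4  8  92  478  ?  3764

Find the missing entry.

1532

The 5 known points determine the degree-4 polynomial uniquely.
Write h(s) = as^4 + bs^3 + cs^2 + ds + e. Substituting each data point gives a linear system:
  e = 4
  a + b + c + d + e = 8
  16a + 8b + 4c + 2d + e = 92
  81a + 27b + 9c + 3d + e = 478
  625a + 125b + 25c + 5d + e = 3764
Solving the system yields a = 6, b = 1, c = -5, d = 2, e = 4.
So h(s) = 6s^4 + s^3 - 5s^2 + 2s + 4.
Then h(4) = 1532.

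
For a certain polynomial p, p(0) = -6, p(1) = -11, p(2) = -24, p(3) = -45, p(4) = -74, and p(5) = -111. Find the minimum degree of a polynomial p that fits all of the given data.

2

Forward differences of the values at u = 0, 1, 2, 3, 4, 5:
  p  : -6  -11  -24  -45  -74  -111
  Δ  : -5  -13  -21  -29  -37
  Δ^2: -8  -8  -8  -8
  Δ^3: 0  0  0
  Δ^4: 0  0
  Δ^5: 0
The second differences are constant (-8) and nonzero, while all higher differences vanish, so the minimal degree is 2.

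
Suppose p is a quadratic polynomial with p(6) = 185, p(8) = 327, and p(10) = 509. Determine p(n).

Using the Lagrange interpolation formula with nodes 6, 8, 10:
  L_0(n) = (n - 8)(n - 10) / 8
  L_1(n) = (n - 6)(n - 10) / -4
  L_2(n) = (n - 6)(n - 8) / 8
Then p(n) = 185·L_0(n) + 327·L_1(n) + 509·L_2(n).
Expanding and collecting terms gives p(n) = 5n^2 + n - 1.
Check: p(10) = 509. ✓

p(n) = 5n^2 + n - 1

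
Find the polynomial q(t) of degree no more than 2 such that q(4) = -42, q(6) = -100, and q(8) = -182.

Using the Lagrange interpolation formula with nodes 4, 6, 8:
  L_0(t) = (t - 6)(t - 8) / 8
  L_1(t) = (t - 4)(t - 8) / -4
  L_2(t) = (t - 4)(t - 6) / 8
Then q(t) = -42·L_0(t) - 100·L_1(t) - 182·L_2(t).
Expanding and collecting terms gives q(t) = -3t^2 + t + 2.
Check: q(6) = -100. ✓

q(t) = -3t^2 + t + 2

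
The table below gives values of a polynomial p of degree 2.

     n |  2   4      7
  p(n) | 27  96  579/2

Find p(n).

p(n) = 6n^2 - (3/2)n + 6

Write p(n) = an^2 + bn + c. Substituting each data point gives a linear system:
  4a + 2b + c = 27
  16a + 4b + c = 96
  49a + 7b + c = 579/2
Solving the system yields a = 6, b = -3/2, c = 6.
So p(n) = 6n^2 - (3/2)n + 6.
Check: p(2) = 27. ✓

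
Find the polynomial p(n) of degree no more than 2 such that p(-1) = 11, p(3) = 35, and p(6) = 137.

Using the Lagrange interpolation formula with nodes -1, 3, 6:
  L_0(n) = (n - 3)(n - 6) / 28
  L_1(n) = (n + 1)(n - 6) / -12
  L_2(n) = (n + 1)(n - 3) / 21
Then p(n) = 11·L_0(n) + 35·L_1(n) + 137·L_2(n).
Expanding and collecting terms gives p(n) = 4n^2 - 2n + 5.
Check: p(6) = 137. ✓

p(n) = 4n^2 - 2n + 5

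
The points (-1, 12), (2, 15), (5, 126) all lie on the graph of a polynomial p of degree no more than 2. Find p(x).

Using the Lagrange interpolation formula with nodes -1, 2, 5:
  L_0(x) = (x - 2)(x - 5) / 18
  L_1(x) = (x + 1)(x - 5) / -9
  L_2(x) = (x + 1)(x - 2) / 18
Then p(x) = 12·L_0(x) + 15·L_1(x) + 126·L_2(x).
Expanding and collecting terms gives p(x) = 6x^2 - 5x + 1.
Check: p(-1) = 12. ✓

p(x) = 6x^2 - 5x + 1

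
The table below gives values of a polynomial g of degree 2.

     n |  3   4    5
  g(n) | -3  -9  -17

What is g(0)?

Write g(n) = an^2 + bn + c. Substituting each data point gives a linear system:
  9a + 3b + c = -3
  16a + 4b + c = -9
  25a + 5b + c = -17
Solving the system yields a = -1, b = 1, c = 3.
So g(n) = -n^2 + n + 3.
Then g(0) = 3.

3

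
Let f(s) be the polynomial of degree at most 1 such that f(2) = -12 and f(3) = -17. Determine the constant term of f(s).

Write f(s) = as + b. Substituting each data point gives a linear system:
  2a + b = -12
  3a + b = -17
Solving the system yields a = -5, b = -2.
So f(s) = -5s - 2.
The constant term is -2.

-2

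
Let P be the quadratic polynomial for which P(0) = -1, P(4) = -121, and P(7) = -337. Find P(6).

Write P(n) = an^2 + bn + c. Substituting each data point gives a linear system:
  c = -1
  16a + 4b + c = -121
  49a + 7b + c = -337
Solving the system yields a = -6, b = -6, c = -1.
So P(n) = -6n^2 - 6n - 1.
Then P(6) = -253.

-253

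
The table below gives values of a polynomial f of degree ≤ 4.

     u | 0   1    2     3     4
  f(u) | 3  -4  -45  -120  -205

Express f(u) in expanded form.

f(u) = u^4 - 6u^3 - 6u^2 + 4u + 3

Using the Lagrange interpolation formula with nodes 0, 1, 2, 3, 4:
  L_0(u) = (u - 1)(u - 2)(u - 3)(u - 4) / 24
  L_1(u) = u(u - 2)(u - 3)(u - 4) / -6
  L_2(u) = u(u - 1)(u - 3)(u - 4) / 4
  L_3(u) = u(u - 1)(u - 2)(u - 4) / -6
  L_4(u) = u(u - 1)(u - 2)(u - 3) / 24
Then f(u) = 3·L_0(u) - 4·L_1(u) - 45·L_2(u) - 120·L_3(u) - 205·L_4(u).
Expanding and collecting terms gives f(u) = u⁴ - 6u³ - 6u² + 4u + 3.
Check: f(4) = -205. ✓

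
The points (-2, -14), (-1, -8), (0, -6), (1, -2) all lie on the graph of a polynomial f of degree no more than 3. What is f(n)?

Write f(n) = an^3 + bn^2 + cn + d. Substituting each data point gives a linear system:
  -8a + 4b - 2c + d = -14
  -a + b - c + d = -8
  d = -6
  a + b + c + d = -2
Solving the system yields a = 1, b = 1, c = 2, d = -6.
So f(n) = n^3 + n^2 + 2n - 6.
Check: f(-1) = -8. ✓

f(n) = n^3 + n^2 + 2n - 6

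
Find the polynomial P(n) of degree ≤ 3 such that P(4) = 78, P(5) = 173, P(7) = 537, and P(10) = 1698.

Write P(n) = an^3 + bn^2 + cn + d. Substituting each data point gives a linear system:
  64a + 16b + 4c + d = 78
  125a + 25b + 5c + d = 173
  343a + 49b + 7c + d = 537
  1000a + 100b + 10c + d = 1698
Solving the system yields a = 2, b = -3, c = 0, d = -2.
So P(n) = 2n³ - 3n² - 2.
Check: P(7) = 537. ✓

P(n) = 2n^3 - 3n^2 - 2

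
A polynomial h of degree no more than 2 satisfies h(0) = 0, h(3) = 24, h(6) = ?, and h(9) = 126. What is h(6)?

On equispaced nodes a degree-2 polynomial has vanishing third forward difference, so
  - h(0) + 3·h(3) - 3·h(6) + h(9) = 0.
Substituting the known values and solving for h(6):
  -3·h(6) = -198
  h(6) = 66.

66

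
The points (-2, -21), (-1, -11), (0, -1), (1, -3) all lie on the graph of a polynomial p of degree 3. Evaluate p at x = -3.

Forward differences of the values at x = -2, -1, 0, 1:
  p  : -21  -11  -1  -3
  Δ  : 10  10  -2
  Δ^2: 0  -12
  Δ^3: -12
The third differences are constant, confirming degree 3.
Interpolating (Newton forward form) and evaluating at x = -3 gives p(-3) = -19.

-19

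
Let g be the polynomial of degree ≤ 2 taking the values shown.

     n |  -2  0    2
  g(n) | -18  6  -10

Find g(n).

g(n) = -5n^2 + 2n + 6

Using the Lagrange interpolation formula with nodes -2, 0, 2:
  L_0(n) = n(n - 2) / 8
  L_1(n) = (n + 2)(n - 2) / -4
  L_2(n) = (n + 2)n / 8
Then g(n) = -18·L_0(n) + 6·L_1(n) - 10·L_2(n).
Expanding and collecting terms gives g(n) = -5n² + 2n + 6.
Check: g(2) = -10. ✓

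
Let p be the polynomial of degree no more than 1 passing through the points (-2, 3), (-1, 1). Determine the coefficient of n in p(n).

-2

Write p(n) = an + b. Substituting each data point gives a linear system:
  -2a + b = 3
  -a + b = 1
Solving the system yields a = -2, b = -1.
So p(n) = -2n - 1.
The leading coefficient is -2.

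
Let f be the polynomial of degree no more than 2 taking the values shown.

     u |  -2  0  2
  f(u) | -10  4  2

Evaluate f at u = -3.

Forward differences of the values at u = -2, 0, 2:
  f  : -10  4  2
  Δ  : 14  -2
  Δ^2: -16
The second differences are constant, confirming degree 2.
Interpolating (Newton forward form) and evaluating at u = -3 gives f(-3) = -23.

-23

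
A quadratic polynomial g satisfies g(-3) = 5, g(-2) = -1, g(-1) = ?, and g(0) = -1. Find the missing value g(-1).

-3

On equispaced nodes a degree-2 polynomial has vanishing third forward difference, so
  - g(-3) + 3·g(-2) - 3·g(-1) + g(0) = 0.
Substituting the known values and solving for g(-1):
  -3·g(-1) = 9
  g(-1) = -3.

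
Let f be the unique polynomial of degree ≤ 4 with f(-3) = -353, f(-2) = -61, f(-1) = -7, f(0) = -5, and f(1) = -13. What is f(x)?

f(x) = -6x^4 - 5x^3 + x^2 + 2x - 5

Write f(x) = ax^4 + bx^3 + cx^2 + dx + e. Substituting each data point gives a linear system:
  81a - 27b + 9c - 3d + e = -353
  16a - 8b + 4c - 2d + e = -61
  a - b + c - d + e = -7
  e = -5
  a + b + c + d + e = -13
Solving the system yields a = -6, b = -5, c = 1, d = 2, e = -5.
So f(x) = -6x⁴ - 5x³ + x² + 2x - 5.
Check: f(1) = -13. ✓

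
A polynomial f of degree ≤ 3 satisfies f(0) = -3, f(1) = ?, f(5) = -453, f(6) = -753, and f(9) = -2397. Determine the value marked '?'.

-13

The 4 known points determine the degree-3 polynomial uniquely.
Write f(u) = au^3 + bu^2 + cu + d. Substituting each data point gives a linear system:
  d = -3
  125a + 25b + 5c + d = -453
  216a + 36b + 6c + d = -753
  729a + 81b + 9c + d = -2397
Solving the system yields a = -3, b = -2, c = -5, d = -3.
So f(u) = -3u^3 - 2u^2 - 5u - 3.
Then f(1) = -13.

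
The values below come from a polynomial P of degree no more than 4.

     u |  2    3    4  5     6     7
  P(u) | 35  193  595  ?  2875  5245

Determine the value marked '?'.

The 5 known points determine the degree-4 polynomial uniquely.
Write P(u) = au^4 + bu^3 + cu^2 + du + e. Substituting each data point gives a linear system:
  16a + 8b + 4c + 2d + e = 35
  81a + 27b + 9c + 3d + e = 193
  256a + 64b + 16c + 4d + e = 595
  1296a + 216b + 36c + 6d + e = 2875
  2401a + 343b + 49c + 7d + e = 5245
Solving the system yields a = 2, b = 1, c = 3, d = -6, e = -5.
So P(u) = 2u^4 + u^3 + 3u^2 - 6u - 5.
Then P(5) = 1415.

1415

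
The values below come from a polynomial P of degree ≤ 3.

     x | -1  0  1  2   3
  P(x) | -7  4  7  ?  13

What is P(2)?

8

The 4 known points determine the degree-3 polynomial uniquely.
Write P(x) = ax^3 + bx^2 + cx + d. Substituting each data point gives a linear system:
  -a + b - c + d = -7
  d = 4
  a + b + c + d = 7
  27a + 9b + 3c + d = 13
Solving the system yields a = 1, b = -4, c = 6, d = 4.
So P(x) = x^3 - 4x^2 + 6x + 4.
Then P(2) = 8.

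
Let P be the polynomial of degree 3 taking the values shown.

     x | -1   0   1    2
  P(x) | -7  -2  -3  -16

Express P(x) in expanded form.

P(x) = -x^3 - 3x^2 + 3x - 2

Write P(x) = ax^3 + bx^2 + cx + d. Substituting each data point gives a linear system:
  -a + b - c + d = -7
  d = -2
  a + b + c + d = -3
  8a + 4b + 2c + d = -16
Solving the system yields a = -1, b = -3, c = 3, d = -2.
So P(x) = -x^3 - 3x^2 + 3x - 2.
Check: P(0) = -2. ✓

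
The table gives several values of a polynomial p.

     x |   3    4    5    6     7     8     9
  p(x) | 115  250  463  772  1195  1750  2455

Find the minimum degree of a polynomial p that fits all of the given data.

Forward differences of the values at x = 3, 4, 5, 6, 7, 8, 9:
  p  : 115  250  463  772  1195  1750  2455
  Δ  : 135  213  309  423  555  705
  Δ^2: 78  96  114  132  150
  Δ^3: 18  18  18  18
  Δ^4: 0  0  0
  Δ^5: 0  0
  Δ^6: 0
The third differences are constant (18) and nonzero, while all higher differences vanish, so the minimal degree is 3.

3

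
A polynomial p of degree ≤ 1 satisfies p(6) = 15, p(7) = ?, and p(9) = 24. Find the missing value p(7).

18

The 2 known points determine the degree-1 polynomial uniquely.
Write p(u) = au + b. Substituting each data point gives a linear system:
  6a + b = 15
  9a + b = 24
Solving the system yields a = 3, b = -3.
So p(u) = 3u - 3.
Then p(7) = 18.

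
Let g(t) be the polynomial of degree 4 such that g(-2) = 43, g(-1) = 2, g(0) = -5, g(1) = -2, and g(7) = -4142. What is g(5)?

Using the Lagrange interpolation formula with nodes -2, -1, 0, 1, 7:
  L_0(t) = (t + 1)t(t - 1)(t - 7) / 54
  L_1(t) = (t + 2)t(t - 1)(t - 7) / -16
  L_2(t) = (t + 2)(t + 1)(t - 1)(t - 7) / 14
  L_3(t) = (t + 2)(t + 1)t(t - 7) / -36
  L_4(t) = (t + 2)(t + 1)t(t - 1) / 3024
Then g(t) = 43·L_0(t) + 2·L_1(t) - 5·L_2(t) - 2·L_3(t) - 4142·L_4(t).
Expanding and collecting terms gives g(t) = -t^4 - 6t^3 + 6t^2 + 4t - 5.
Evaluating at t = 5: g(5) = -1210.

-1210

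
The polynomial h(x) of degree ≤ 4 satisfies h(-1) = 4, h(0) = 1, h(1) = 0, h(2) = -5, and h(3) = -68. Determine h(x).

h(x) = -2x^4 + 3x^3 + 3x^2 - 5x + 1

Using the Lagrange interpolation formula with nodes -1, 0, 1, 2, 3:
  L_0(x) = x(x - 1)(x - 2)(x - 3) / 24
  L_1(x) = (x + 1)(x - 1)(x - 2)(x - 3) / -6
  L_2(x) = (x + 1)x(x - 2)(x - 3) / 4
  L_3(x) = (x + 1)x(x - 1)(x - 3) / -6
  L_4(x) = (x + 1)x(x - 1)(x - 2) / 24
Then h(x) = 4·L_0(x) + 1·L_1(x) + 0·L_2(x) - 5·L_3(x) - 68·L_4(x).
Expanding and collecting terms gives h(x) = -2x⁴ + 3x³ + 3x² - 5x + 1.
Check: h(2) = -5. ✓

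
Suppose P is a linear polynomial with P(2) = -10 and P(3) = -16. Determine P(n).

Using the Lagrange interpolation formula with nodes 2, 3:
  L_0(n) = (n - 3) / -1
  L_1(n) = (n - 2) / 1
Then P(n) = -10·L_0(n) - 16·L_1(n).
Expanding and collecting terms gives P(n) = -6n + 2.
Check: P(3) = -16. ✓

P(n) = -6n + 2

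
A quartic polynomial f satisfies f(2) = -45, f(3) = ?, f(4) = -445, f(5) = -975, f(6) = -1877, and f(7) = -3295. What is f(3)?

-167

On equispaced nodes a degree-4 polynomial has vanishing fifth forward difference, so
  - f(2) + 5·f(3) - 10·f(4) + 10·f(5) - 5·f(6) + f(7) = 0.
Substituting the known values and solving for f(3):
  5·f(3) = -835
  f(3) = -167.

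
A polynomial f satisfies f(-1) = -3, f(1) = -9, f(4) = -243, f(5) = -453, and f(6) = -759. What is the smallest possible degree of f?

Divided differences on the nodes -1, 1, 4, 5, 6:
  order 0: -3  -9  -243  -453  -759
  order 1: -3  -78  -210  -306
  order 2: -15  -33  -48
  order 3: -3  -3
  order 4: 0
The order-3 divided differences are all -3 (nonzero) and every higher order vanishes, so the data lies on a polynomial of degree exactly 3.

3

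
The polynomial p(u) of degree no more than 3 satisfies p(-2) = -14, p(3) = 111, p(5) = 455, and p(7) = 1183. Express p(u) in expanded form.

Write p(u) = au^3 + bu^2 + cu + d. Substituting each data point gives a linear system:
  -8a + 4b - 2c + d = -14
  27a + 9b + 3c + d = 111
  125a + 25b + 5c + d = 455
  343a + 49b + 7c + d = 1183
Solving the system yields a = 3, b = 3, c = 1, d = 0.
So p(u) = 3u^3 + 3u^2 + u.
Check: p(3) = 111. ✓

p(u) = 3u^3 + 3u^2 + u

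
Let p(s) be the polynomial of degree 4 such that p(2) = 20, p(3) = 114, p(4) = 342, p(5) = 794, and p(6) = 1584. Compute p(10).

11244

Forward differences of the values at s = 2, 3, 4, 5, 6:
  p  : 20  114  342  794  1584
  Δ  : 94  228  452  790
  Δ^2: 134  224  338
  Δ^3: 90  114
  Δ^4: 24
The fourth differences are constant, confirming degree 4.
Interpolating (Newton forward form) and evaluating at s = 10 gives p(10) = 11244.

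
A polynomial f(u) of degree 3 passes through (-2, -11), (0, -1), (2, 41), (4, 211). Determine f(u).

Using the Lagrange interpolation formula with nodes -2, 0, 2, 4:
  L_0(u) = u(u - 2)(u - 4) / -48
  L_1(u) = (u + 2)(u - 2)(u - 4) / 16
  L_2(u) = (u + 2)u(u - 4) / -16
  L_3(u) = (u + 2)u(u - 2) / 48
Then f(u) = -11·L_0(u) - 1·L_1(u) + 41·L_2(u) + 211·L_3(u).
Expanding and collecting terms gives f(u) = 2u^3 + 4u^2 + 5u - 1.
Check: f(4) = 211. ✓

f(u) = 2u^3 + 4u^2 + 5u - 1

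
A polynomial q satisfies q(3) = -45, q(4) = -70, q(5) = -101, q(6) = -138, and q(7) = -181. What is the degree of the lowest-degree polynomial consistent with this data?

2

Forward differences of the values at x = 3, 4, 5, 6, 7:
  q  : -45  -70  -101  -138  -181
  Δ  : -25  -31  -37  -43
  Δ^2: -6  -6  -6
  Δ^3: 0  0
  Δ^4: 0
The second differences are constant (-6) and nonzero, while all higher differences vanish, so the minimal degree is 2.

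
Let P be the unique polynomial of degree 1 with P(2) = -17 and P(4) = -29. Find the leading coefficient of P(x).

-6

Write P(x) = ax + b. Substituting each data point gives a linear system:
  2a + b = -17
  4a + b = -29
Solving the system yields a = -6, b = -5.
So P(x) = -6x - 5.
The leading coefficient is -6.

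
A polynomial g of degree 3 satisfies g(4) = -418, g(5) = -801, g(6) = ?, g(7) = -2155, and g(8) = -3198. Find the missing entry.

-1368

On equispaced nodes a degree-3 polynomial has vanishing fourth forward difference, so
  g(4) - 4·g(5) + 6·g(6) - 4·g(7) + g(8) = 0.
Substituting the known values and solving for g(6):
  6·g(6) = -8208
  g(6) = -1368.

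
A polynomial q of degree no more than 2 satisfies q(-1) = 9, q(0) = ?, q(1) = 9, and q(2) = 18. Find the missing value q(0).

On equispaced nodes a degree-2 polynomial has vanishing third forward difference, so
  - q(-1) + 3·q(0) - 3·q(1) + q(2) = 0.
Substituting the known values and solving for q(0):
  3·q(0) = 18
  q(0) = 6.

6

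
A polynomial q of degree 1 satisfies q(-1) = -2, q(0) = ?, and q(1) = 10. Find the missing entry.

4

On equispaced nodes a degree-1 polynomial has vanishing second forward difference, so
  q(-1) - 2·q(0) + q(1) = 0.
Substituting the known values and solving for q(0):
  -2·q(0) = -8
  q(0) = 4.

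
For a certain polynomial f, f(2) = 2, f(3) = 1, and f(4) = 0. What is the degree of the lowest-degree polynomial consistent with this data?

1

Forward differences of the values at t = 2, 3, 4:
  f  : 2  1  0
  Δ  : -1  -1
  Δ^2: 0
The first differences are constant (-1) and nonzero, while all higher differences vanish, so the minimal degree is 1.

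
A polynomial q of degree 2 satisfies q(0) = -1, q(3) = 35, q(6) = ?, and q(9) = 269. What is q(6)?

125

On equispaced nodes a degree-2 polynomial has vanishing third forward difference, so
  - q(0) + 3·q(3) - 3·q(6) + q(9) = 0.
Substituting the known values and solving for q(6):
  -3·q(6) = -375
  q(6) = 125.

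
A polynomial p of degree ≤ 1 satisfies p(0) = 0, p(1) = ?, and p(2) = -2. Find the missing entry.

-1

On equispaced nodes a degree-1 polynomial has vanishing second forward difference, so
  p(0) - 2·p(1) + p(2) = 0.
Substituting the known values and solving for p(1):
  -2·p(1) = 2
  p(1) = -1.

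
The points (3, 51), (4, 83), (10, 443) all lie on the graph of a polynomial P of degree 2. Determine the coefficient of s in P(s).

Write P(s) = as^2 + bs + c. Substituting each data point gives a linear system:
  9a + 3b + c = 51
  16a + 4b + c = 83
  100a + 10b + c = 443
Solving the system yields a = 4, b = 4, c = 3.
So P(s) = 4s^2 + 4s + 3.
The coefficient of s is 4.

4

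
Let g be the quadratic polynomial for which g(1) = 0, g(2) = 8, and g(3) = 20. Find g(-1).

Write g(n) = an^2 + bn + c. Substituting each data point gives a linear system:
  a + b + c = 0
  4a + 2b + c = 8
  9a + 3b + c = 20
Solving the system yields a = 2, b = 2, c = -4.
So g(n) = 2n² + 2n - 4.
Then g(-1) = -4.

-4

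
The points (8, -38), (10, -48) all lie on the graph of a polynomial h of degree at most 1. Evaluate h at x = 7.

Write h(x) = ax + b. Substituting each data point gives a linear system:
  8a + b = -38
  10a + b = -48
Solving the system yields a = -5, b = 2.
So h(x) = -5x + 2.
Then h(7) = -33.

-33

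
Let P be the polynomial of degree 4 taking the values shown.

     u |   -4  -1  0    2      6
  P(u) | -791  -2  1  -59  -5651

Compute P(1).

Write P(u) = au^4 + bu^3 + cu^2 + du + e. Substituting each data point gives a linear system:
  256a - 64b + 16c - 4d + e = -791
  a - b + c - d + e = -2
  e = 1
  16a + 8b + 4c + 2d + e = -59
  1296a + 216b + 36c + 6d + e = -5651
Solving the system yields a = -4, b = -3, c = 4, d = 6, e = 1.
So P(u) = -4u⁴ - 3u³ + 4u² + 6u + 1.
Then P(1) = 4.

4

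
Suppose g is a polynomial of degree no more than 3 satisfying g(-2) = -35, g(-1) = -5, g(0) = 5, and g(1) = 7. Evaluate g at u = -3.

Forward differences of the values at u = -2, -1, 0, 1:
  g  : -35  -5  5  7
  Δ  : 30  10  2
  Δ^2: -20  -8
  Δ^3: 12
The third differences are constant, confirming degree 3.
Interpolating (Newton forward form) and evaluating at u = -3 gives g(-3) = -97.

-97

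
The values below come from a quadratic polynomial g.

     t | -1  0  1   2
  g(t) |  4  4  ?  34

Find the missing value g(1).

On equispaced nodes a degree-2 polynomial has vanishing third forward difference, so
  - g(-1) + 3·g(0) - 3·g(1) + g(2) = 0.
Substituting the known values and solving for g(1):
  -3·g(1) = -42
  g(1) = 14.

14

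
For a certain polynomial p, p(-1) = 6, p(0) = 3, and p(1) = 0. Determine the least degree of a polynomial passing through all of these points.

Forward differences of the values at t = -1, 0, 1:
  p  : 6  3  0
  Δ  : -3  -3
  Δ^2: 0
The first differences are constant (-3) and nonzero, while all higher differences vanish, so the minimal degree is 1.

1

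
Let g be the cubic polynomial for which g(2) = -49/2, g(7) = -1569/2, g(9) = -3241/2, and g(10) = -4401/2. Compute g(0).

-1/2

Using the Lagrange interpolation formula with nodes 2, 7, 9, 10:
  L_0(n) = (n - 7)(n - 9)(n - 10) / -280
  L_1(n) = (n - 2)(n - 9)(n - 10) / 30
  L_2(n) = (n - 2)(n - 7)(n - 10) / -14
  L_3(n) = (n - 2)(n - 7)(n - 9) / 24
Then g(n) = -49/2·L_0(n) - 1569/2·L_1(n) - 3241/2·L_2(n) - 4401/2·L_3(n).
Expanding and collecting terms gives g(n) = -2n³ - 2n² - 1/2.
Evaluating at n = 0: g(0) = -1/2.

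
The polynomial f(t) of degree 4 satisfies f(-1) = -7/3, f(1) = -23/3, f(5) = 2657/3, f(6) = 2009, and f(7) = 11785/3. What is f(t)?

f(t) = 2t^4 - (5/3)t^3 - 6t^2 - t - 1

Write f(t) = at^4 + bt^3 + ct^2 + dt + e. Substituting each data point gives a linear system:
  a - b + c - d + e = -7/3
  a + b + c + d + e = -23/3
  625a + 125b + 25c + 5d + e = 2657/3
  1296a + 216b + 36c + 6d + e = 2009
  2401a + 343b + 49c + 7d + e = 11785/3
Solving the system yields a = 2, b = -5/3, c = -6, d = -1, e = -1.
So f(t) = 2t^4 - (5/3)t^3 - 6t^2 - t - 1.
Check: f(5) = 2657/3. ✓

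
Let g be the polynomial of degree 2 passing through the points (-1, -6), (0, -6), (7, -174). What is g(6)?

-132

Write g(n) = an^2 + bn + c. Substituting each data point gives a linear system:
  a - b + c = -6
  c = -6
  49a + 7b + c = -174
Solving the system yields a = -3, b = -3, c = -6.
So g(n) = -3n² - 3n - 6.
Then g(6) = -132.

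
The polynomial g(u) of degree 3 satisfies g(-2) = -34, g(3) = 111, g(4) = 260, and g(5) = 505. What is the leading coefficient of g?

Write g(u) = au^3 + bu^2 + cu + d. Substituting each data point gives a linear system:
  -8a + 4b - 2c + d = -34
  27a + 9b + 3c + d = 111
  64a + 16b + 4c + d = 260
  125a + 25b + 5c + d = 505
Solving the system yields a = 4, b = 0, c = 1, d = 0.
So g(u) = 4u^3 + u.
The leading coefficient is 4.

4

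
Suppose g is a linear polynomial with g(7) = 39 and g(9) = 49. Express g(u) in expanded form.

g(u) = 5u + 4

Using the Lagrange interpolation formula with nodes 7, 9:
  L_0(u) = (u - 9) / -2
  L_1(u) = (u - 7) / 2
Then g(u) = 39·L_0(u) + 49·L_1(u).
Expanding and collecting terms gives g(u) = 5u + 4.
Check: g(9) = 49. ✓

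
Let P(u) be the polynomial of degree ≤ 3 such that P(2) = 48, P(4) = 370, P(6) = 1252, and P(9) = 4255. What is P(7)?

Using the Lagrange interpolation formula with nodes 2, 4, 6, 9:
  L_0(u) = (u - 4)(u - 6)(u - 9) / -56
  L_1(u) = (u - 2)(u - 6)(u - 9) / 20
  L_2(u) = (u - 2)(u - 4)(u - 9) / -24
  L_3(u) = (u - 2)(u - 4)(u - 6) / 105
Then P(u) = 48·L_0(u) + 370·L_1(u) + 1252·L_2(u) + 4255·L_3(u).
Expanding and collecting terms gives P(u) = 6u³ - 2u² + 5u - 2.
Evaluating at u = 7: P(7) = 1993.

1993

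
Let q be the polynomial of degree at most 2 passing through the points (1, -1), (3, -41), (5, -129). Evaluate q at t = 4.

-79

Using the Lagrange interpolation formula with nodes 1, 3, 5:
  L_0(t) = (t - 3)(t - 5) / 8
  L_1(t) = (t - 1)(t - 5) / -4
  L_2(t) = (t - 1)(t - 3) / 8
Then q(t) = -1·L_0(t) - 41·L_1(t) - 129·L_2(t).
Expanding and collecting terms gives q(t) = -6t^2 + 4t + 1.
Evaluating at t = 4: q(4) = -79.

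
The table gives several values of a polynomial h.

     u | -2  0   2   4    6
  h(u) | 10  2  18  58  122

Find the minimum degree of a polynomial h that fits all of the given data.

Forward differences of the values at u = -2, 0, 2, 4, 6:
  h  : 10  2  18  58  122
  Δ  : -8  16  40  64
  Δ^2: 24  24  24
  Δ^3: 0  0
  Δ^4: 0
The second differences are constant (24) and nonzero, while all higher differences vanish, so the minimal degree is 2.

2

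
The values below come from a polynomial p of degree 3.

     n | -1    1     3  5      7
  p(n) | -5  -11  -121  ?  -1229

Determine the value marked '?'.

On equispaced nodes a degree-3 polynomial has vanishing fourth forward difference, so
  p(-1) - 4·p(1) + 6·p(3) - 4·p(5) + p(7) = 0.
Substituting the known values and solving for p(5):
  -4·p(5) = 1916
  p(5) = -479.

-479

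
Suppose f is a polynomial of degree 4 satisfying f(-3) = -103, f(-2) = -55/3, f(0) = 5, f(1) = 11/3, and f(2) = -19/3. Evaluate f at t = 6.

Using the Lagrange interpolation formula with nodes -3, -2, 0, 1, 2:
  L_0(t) = (t + 2)t(t - 1)(t - 2) / 60
  L_1(t) = (t + 3)t(t - 1)(t - 2) / -24
  L_2(t) = (t + 3)(t + 2)(t - 1)(t - 2) / 12
  L_3(t) = (t + 3)(t + 2)t(t - 2) / -12
  L_4(t) = (t + 3)(t + 2)t(t - 1) / 40
Then f(t) = -103·L_0(t) - 55/3·L_1(t) + 5·L_2(t) + 11/3·L_3(t) - 19/3·L_4(t).
Expanding and collecting terms gives f(t) = -t⁴ + t³ - (1/3)t² - t + 5.
Evaluating at t = 6: f(6) = -1093.

-1093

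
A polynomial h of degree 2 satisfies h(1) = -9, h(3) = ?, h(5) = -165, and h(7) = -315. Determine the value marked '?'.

-63

The 3 known points determine the degree-2 polynomial uniquely.
Write h(u) = au^2 + bu + c. Substituting each data point gives a linear system:
  a + b + c = -9
  25a + 5b + c = -165
  49a + 7b + c = -315
Solving the system yields a = -6, b = -3, c = 0.
So h(u) = -6u² - 3u.
Then h(3) = -63.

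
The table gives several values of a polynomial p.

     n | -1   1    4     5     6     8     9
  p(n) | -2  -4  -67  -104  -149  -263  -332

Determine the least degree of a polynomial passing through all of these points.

2

Divided differences on the nodes -1, 1, 4, 5, 6, 8, 9:
  order 0: -2  -4  -67  -104  -149  -263  -332
  order 1: -1  -21  -37  -45  -57  -69
  order 2: -4  -4  -4  -4  -4
  order 3: 0  0  0  0
  order 4: 0  0  0
  order 5: 0  0
  order 6: 0
The order-2 divided differences are all -4 (nonzero) and every higher order vanishes, so the data lies on a polynomial of degree exactly 2.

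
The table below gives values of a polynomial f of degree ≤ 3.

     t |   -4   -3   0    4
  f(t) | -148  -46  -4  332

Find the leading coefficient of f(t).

Write f(t) = at^3 + bt^2 + ct + d. Substituting each data point gives a linear system:
  -64a + 16b - 4c + d = -148
  -27a + 9b - 3c + d = -46
  d = -4
  64a + 16b + 4c + d = 332
Solving the system yields a = 4, b = 6, c = -4, d = -4.
So f(t) = 4t³ + 6t² - 4t - 4.
The leading coefficient is 4.

4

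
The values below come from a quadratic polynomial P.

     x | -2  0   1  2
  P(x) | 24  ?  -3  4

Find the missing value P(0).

-2

The 3 known points determine the degree-2 polynomial uniquely.
Write P(x) = ax^2 + bx + c. Substituting each data point gives a linear system:
  4a - 2b + c = 24
  a + b + c = -3
  4a + 2b + c = 4
Solving the system yields a = 4, b = -5, c = -2.
So P(x) = 4x^2 - 5x - 2.
Then P(0) = -2.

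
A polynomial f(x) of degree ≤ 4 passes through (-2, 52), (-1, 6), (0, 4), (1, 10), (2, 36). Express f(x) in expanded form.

Write f(x) = ax^4 + bx^3 + cx^2 + dx + e. Substituting each data point gives a linear system:
  16a - 8b + 4c - 2d + e = 52
  a - b + c - d + e = 6
  e = 4
  a + b + c + d + e = 10
  16a + 8b + 4c + 2d + e = 36
Solving the system yields a = 2, b = -2, c = 2, d = 4, e = 4.
So f(x) = 2x⁴ - 2x³ + 2x² + 4x + 4.
Check: f(0) = 4. ✓

f(x) = 2x^4 - 2x^3 + 2x^2 + 4x + 4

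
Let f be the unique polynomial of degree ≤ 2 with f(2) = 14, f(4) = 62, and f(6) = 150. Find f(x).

Using the Lagrange interpolation formula with nodes 2, 4, 6:
  L_0(x) = (x - 4)(x - 6) / 8
  L_1(x) = (x - 2)(x - 6) / -4
  L_2(x) = (x - 2)(x - 4) / 8
Then f(x) = 14·L_0(x) + 62·L_1(x) + 150·L_2(x).
Expanding and collecting terms gives f(x) = 5x^2 - 6x + 6.
Check: f(2) = 14. ✓

f(x) = 5x^2 - 6x + 6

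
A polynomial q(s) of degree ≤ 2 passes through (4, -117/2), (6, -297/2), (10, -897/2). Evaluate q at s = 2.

Write q(s) = as^2 + bs + c. Substituting each data point gives a linear system:
  16a + 4b + c = -117/2
  36a + 6b + c = -297/2
  100a + 10b + c = -897/2
Solving the system yields a = -5, b = 5, c = 3/2.
So q(s) = -5s^2 + 5s + 3/2.
Then q(2) = -17/2.

-17/2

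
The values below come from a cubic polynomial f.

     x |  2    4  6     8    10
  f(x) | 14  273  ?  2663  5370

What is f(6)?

1060

On equispaced nodes a degree-3 polynomial has vanishing fourth forward difference, so
  f(2) - 4·f(4) + 6·f(6) - 4·f(8) + f(10) = 0.
Substituting the known values and solving for f(6):
  6·f(6) = 6360
  f(6) = 1060.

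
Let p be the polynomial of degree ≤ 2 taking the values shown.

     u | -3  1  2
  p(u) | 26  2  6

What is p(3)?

14

Using the Lagrange interpolation formula with nodes -3, 1, 2:
  L_0(u) = (u - 1)(u - 2) / 20
  L_1(u) = (u + 3)(u - 2) / -4
  L_2(u) = (u + 3)(u - 1) / 5
Then p(u) = 26·L_0(u) + 2·L_1(u) + 6·L_2(u).
Expanding and collecting terms gives p(u) = 2u^2 - 2u + 2.
Evaluating at u = 3: p(3) = 14.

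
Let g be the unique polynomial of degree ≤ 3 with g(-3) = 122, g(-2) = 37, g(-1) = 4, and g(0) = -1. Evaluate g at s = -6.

929

Forward differences of the values at s = -3, -2, -1, 0:
  g  : 122  37  4  -1
  Δ  : -85  -33  -5
  Δ^2: 52  28
  Δ^3: -24
The third differences are constant, confirming degree 3.
Interpolating (Newton forward form) and evaluating at s = -6 gives g(-6) = 929.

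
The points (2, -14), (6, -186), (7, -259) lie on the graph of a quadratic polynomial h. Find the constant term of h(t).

0

Write h(t) = at^2 + bt + c. Substituting each data point gives a linear system:
  4a + 2b + c = -14
  36a + 6b + c = -186
  49a + 7b + c = -259
Solving the system yields a = -6, b = 5, c = 0.
So h(t) = -6t^2 + 5t.
The constant term is 0.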